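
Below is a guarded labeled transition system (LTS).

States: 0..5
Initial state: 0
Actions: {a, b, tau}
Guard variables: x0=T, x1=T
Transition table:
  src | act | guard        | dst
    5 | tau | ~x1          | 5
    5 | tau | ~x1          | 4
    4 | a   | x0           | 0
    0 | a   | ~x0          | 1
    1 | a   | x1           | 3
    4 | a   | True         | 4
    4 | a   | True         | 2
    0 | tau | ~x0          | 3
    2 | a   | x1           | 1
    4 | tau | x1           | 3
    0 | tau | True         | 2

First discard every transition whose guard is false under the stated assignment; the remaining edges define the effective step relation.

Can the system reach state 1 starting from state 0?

Guard filter leaves 7 enabled edge(s).
Layer 0: {0}
Layer 1: {2}  total {0,2}
Layer 2: {1}  total {0,1,2}
Layer 3: {3}  total {0,1,2,3}
R = {0,1,2,3}
witness 1: tau·a

Answer: REACHABLE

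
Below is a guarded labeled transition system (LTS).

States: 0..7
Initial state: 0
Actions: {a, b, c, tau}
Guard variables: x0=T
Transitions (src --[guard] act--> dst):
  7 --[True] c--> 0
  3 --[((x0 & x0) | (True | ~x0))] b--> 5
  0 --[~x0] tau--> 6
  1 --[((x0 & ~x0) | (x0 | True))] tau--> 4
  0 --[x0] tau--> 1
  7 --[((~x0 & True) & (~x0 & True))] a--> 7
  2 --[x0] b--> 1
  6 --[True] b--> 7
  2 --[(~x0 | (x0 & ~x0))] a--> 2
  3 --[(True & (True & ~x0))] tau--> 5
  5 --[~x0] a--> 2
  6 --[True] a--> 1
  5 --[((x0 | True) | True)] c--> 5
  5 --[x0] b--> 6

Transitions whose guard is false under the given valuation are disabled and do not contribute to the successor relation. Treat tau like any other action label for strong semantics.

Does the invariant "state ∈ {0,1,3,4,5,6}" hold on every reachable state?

Allowed set {0,1,3,4,5,6}
R = {0,1,4}
  0: ok
  1: ok
  4: ok

Answer: INVARIANT HOLDS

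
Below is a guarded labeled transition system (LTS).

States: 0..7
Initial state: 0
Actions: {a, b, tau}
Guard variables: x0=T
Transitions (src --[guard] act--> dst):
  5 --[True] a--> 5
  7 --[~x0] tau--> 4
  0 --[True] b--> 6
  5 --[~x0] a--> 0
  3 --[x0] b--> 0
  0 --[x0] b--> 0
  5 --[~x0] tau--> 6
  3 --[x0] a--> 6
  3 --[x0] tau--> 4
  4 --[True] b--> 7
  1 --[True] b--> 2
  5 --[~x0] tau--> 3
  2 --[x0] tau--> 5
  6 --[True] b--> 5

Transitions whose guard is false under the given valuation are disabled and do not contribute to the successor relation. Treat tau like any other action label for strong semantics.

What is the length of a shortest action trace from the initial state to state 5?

Layered search for 5:
  depth 0: {0}
  depth 1: {6}
  depth 2: {5}
depth(5)=2, e.g. b·b

Answer: 2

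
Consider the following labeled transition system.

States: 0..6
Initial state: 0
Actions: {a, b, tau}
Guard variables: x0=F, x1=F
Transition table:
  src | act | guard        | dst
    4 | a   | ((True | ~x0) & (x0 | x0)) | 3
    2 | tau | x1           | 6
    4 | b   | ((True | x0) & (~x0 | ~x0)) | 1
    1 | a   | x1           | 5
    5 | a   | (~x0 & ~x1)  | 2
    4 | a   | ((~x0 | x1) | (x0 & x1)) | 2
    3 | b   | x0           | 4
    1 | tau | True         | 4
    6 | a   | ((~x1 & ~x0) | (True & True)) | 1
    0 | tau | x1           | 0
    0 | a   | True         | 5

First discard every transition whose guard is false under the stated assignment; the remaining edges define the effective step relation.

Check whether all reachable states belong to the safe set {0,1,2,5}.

Answer: INVARIANT HOLDS

Working:
Safe = {0,1,2,5}
R = {0,2,5}
  0: ok
  2: ok
  5: ok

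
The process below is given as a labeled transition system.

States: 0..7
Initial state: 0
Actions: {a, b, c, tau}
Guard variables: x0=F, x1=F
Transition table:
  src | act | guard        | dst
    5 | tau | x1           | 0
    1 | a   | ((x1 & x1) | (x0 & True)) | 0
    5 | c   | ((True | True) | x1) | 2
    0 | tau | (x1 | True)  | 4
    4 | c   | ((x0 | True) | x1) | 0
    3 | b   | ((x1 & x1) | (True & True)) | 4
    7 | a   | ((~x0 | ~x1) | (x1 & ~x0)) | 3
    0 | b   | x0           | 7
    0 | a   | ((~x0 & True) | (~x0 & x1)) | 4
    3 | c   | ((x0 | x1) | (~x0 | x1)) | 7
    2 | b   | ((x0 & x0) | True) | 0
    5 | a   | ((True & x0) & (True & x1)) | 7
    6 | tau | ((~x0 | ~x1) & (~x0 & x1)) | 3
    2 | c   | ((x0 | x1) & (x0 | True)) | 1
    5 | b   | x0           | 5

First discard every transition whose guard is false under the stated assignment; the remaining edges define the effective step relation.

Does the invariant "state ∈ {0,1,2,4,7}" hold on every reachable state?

Answer: INVARIANT HOLDS

Trace:
Inv-set: {0,1,2,4,7}
R = {0,4}
  0: ok
  4: ok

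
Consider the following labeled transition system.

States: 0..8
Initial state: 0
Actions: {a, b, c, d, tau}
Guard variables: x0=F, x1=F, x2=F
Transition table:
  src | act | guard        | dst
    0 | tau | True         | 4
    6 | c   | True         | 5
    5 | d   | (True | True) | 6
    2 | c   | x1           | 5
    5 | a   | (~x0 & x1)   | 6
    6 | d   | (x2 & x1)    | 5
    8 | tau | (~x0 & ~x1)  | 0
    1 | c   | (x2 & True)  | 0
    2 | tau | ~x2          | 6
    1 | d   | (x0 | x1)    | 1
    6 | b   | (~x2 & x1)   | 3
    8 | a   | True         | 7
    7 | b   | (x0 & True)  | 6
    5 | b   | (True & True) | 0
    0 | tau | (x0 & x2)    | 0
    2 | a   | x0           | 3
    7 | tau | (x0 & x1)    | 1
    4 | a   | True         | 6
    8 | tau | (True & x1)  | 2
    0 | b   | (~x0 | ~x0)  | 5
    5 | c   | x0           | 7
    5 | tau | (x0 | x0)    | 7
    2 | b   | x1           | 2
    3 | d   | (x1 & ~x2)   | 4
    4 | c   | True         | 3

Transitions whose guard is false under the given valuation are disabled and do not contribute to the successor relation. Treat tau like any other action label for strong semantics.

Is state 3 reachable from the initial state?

10 transition(s) survive guard evaluation.
L0 = {0}
L1 = {4,5}  cumulative {0,4,5}
L2 = {3,6}  cumulative {0,3,4,5,6}
R = {0,3,4,5,6}
trace reaching 3: tau·c

Answer: REACHABLE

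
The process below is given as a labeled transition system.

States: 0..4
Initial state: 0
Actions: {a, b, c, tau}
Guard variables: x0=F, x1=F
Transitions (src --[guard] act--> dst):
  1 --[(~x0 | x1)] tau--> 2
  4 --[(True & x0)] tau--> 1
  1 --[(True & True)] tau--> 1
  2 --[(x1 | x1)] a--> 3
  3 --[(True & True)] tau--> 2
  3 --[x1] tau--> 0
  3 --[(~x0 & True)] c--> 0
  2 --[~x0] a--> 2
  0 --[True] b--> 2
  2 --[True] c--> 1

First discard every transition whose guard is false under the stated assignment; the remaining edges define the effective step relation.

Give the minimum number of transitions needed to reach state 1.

Answer: 2

Working:
Breadth-first toward 1:
  L0 = {0}
  L1 = {2}
  L2 = {1}
1 enters at depth 2; path b·c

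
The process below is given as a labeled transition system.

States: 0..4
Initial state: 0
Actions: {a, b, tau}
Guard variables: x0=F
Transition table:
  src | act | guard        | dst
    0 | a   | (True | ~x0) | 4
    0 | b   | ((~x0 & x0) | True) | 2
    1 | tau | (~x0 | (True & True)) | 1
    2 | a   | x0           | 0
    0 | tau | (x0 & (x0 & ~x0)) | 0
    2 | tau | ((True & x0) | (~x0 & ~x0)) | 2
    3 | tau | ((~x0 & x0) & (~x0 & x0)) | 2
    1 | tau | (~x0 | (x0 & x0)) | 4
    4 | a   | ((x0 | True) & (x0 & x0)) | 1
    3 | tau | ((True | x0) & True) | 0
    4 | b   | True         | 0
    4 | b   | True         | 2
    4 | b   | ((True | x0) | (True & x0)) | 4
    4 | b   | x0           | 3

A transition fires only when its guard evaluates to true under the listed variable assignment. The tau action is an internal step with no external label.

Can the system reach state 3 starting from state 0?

Answer: UNREACHABLE

Working:
9 transition(s) survive guard evaluation.
L0 = {0}
L1 = {2,4}  total {0,2,4}
R = {0,2,4}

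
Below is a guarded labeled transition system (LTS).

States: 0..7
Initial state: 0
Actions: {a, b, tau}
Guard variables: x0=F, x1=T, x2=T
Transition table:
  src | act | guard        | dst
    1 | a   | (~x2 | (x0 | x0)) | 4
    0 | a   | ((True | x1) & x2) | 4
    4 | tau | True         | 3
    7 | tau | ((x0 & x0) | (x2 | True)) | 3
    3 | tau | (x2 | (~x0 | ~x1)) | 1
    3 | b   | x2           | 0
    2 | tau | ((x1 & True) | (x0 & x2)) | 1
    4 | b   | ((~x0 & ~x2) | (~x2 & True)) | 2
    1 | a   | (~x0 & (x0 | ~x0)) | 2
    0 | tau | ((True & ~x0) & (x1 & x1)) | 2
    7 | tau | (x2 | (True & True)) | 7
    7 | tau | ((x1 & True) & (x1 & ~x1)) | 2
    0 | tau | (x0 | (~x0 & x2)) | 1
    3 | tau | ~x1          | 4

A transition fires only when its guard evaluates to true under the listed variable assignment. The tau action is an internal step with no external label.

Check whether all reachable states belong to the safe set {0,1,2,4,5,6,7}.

Safe = {0,1,2,4,5,6,7}
Reach set: {0,1,2,3,4}
  0: ok
  1: ok
  2: ok
  3: outside
  4: ok
reach 3 via a·tau — violates

Answer: INVARIANT VIOLATED at state 3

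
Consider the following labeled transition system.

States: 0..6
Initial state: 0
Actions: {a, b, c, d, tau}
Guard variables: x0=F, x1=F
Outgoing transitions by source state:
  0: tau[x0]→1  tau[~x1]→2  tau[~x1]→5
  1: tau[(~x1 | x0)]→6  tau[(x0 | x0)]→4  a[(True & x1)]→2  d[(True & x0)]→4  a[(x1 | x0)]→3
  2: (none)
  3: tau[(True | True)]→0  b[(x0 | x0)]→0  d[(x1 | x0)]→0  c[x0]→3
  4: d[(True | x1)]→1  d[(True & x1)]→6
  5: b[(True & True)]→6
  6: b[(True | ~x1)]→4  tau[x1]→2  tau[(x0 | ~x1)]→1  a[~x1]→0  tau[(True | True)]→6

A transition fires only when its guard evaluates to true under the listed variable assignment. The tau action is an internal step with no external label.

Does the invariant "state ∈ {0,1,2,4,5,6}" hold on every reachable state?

Answer: INVARIANT HOLDS

Working:
Safe = {0,1,2,4,5,6}
Reachable = {0,1,2,4,5,6}
  0: safe
  1: safe
  2: safe
  4: safe
  5: safe
  6: safe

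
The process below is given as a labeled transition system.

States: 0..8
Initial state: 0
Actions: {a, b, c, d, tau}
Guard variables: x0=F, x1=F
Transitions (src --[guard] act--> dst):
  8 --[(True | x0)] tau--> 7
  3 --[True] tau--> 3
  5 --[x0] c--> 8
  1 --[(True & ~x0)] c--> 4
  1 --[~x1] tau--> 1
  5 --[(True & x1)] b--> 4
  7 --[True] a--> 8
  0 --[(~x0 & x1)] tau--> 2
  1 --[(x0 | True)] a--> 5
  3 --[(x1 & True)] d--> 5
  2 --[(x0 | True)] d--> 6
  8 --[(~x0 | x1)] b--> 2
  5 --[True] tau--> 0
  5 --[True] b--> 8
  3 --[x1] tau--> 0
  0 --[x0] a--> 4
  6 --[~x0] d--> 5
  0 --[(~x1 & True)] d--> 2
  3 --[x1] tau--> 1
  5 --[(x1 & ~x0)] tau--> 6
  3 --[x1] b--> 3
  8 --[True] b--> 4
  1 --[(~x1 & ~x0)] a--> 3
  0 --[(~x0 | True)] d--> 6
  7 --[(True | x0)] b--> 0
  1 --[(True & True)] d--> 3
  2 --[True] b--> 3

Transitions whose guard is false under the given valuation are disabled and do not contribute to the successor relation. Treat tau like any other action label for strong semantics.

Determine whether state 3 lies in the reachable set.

After dropping false guards: 18 live edges.
L0 = {0}
L1 = {2,6}  total {0,2,6}
L2 = {3,5}  total {0,2,3,5,6}
L3 = {8}  total {0,2,3,5,6,8}
L4 = {4,7}  total {0,2,3,4,5,6,7,8}
Reach set: {0,2,3,4,5,6,7,8}
witness 3: d·b

Answer: REACHABLE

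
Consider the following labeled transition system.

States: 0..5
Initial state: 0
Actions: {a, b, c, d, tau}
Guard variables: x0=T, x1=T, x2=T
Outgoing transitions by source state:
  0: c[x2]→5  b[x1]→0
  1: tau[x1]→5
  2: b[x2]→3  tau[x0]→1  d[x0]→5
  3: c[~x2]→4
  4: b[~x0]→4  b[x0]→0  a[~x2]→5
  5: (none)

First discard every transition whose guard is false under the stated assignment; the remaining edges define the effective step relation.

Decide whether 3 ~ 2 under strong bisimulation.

Answer: NOT BISIMILAR

Working:
Refine partition for ~:
  P[0] = {{0,1,2,3,4,5}}
  P[1] = {{0},{1},{2},{3,5},{4}}
Fixed point at round 2; 5 class(es).
[3]={3,5}  [2]={2}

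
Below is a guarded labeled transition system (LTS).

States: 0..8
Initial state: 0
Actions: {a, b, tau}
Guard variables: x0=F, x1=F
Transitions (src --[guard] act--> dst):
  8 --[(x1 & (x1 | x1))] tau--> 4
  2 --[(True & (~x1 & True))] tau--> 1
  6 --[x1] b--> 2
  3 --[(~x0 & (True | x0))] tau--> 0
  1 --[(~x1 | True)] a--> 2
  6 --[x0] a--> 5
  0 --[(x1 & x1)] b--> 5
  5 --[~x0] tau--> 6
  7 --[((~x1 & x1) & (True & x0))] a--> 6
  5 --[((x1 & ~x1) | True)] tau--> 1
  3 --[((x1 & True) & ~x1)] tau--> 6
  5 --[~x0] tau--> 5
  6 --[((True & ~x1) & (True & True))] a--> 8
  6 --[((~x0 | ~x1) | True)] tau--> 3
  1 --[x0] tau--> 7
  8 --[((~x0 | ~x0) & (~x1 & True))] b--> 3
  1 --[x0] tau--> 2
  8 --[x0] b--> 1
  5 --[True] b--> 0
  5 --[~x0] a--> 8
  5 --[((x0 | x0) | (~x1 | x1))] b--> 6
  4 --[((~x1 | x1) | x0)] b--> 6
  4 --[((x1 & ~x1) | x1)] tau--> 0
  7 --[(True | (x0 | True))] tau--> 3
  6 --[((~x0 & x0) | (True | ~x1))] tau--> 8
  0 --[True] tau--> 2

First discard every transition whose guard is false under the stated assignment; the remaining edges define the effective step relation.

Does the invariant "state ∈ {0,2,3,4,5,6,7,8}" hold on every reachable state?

Answer: INVARIANT VIOLATED at state 1

Analysis:
Safe = {0,2,3,4,5,6,7,8}
Reach set: {0,1,2}
  0: safe
  1: ✗ unsafe
  2: safe
counterexample path to 1: tau·tau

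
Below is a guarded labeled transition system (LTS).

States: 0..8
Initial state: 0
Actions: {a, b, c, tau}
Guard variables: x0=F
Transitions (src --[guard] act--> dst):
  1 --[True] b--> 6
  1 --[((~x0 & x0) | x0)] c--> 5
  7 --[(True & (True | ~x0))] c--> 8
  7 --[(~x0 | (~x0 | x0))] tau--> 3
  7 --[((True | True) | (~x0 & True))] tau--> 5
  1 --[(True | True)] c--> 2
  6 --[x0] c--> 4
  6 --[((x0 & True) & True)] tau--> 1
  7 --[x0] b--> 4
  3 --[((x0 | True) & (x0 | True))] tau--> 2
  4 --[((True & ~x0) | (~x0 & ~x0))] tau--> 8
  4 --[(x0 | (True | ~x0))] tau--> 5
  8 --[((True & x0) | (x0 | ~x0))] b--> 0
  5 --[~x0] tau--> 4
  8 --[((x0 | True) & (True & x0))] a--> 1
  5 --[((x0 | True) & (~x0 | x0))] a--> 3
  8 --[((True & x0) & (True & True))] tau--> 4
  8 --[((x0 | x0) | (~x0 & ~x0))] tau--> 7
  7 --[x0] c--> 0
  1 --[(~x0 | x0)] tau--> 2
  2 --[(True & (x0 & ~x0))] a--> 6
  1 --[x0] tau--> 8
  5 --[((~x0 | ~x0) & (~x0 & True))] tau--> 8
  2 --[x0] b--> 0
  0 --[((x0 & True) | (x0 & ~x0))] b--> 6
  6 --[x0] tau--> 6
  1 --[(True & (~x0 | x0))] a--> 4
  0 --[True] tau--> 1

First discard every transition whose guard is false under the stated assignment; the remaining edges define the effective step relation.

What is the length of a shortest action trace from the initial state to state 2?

Answer: 2

Trace:
Breadth-first toward 2:
  Layer 0: {0}
  Layer 1: {1}
  Layer 2: {2,4,6}
first hit 2 at d=2 via tau·c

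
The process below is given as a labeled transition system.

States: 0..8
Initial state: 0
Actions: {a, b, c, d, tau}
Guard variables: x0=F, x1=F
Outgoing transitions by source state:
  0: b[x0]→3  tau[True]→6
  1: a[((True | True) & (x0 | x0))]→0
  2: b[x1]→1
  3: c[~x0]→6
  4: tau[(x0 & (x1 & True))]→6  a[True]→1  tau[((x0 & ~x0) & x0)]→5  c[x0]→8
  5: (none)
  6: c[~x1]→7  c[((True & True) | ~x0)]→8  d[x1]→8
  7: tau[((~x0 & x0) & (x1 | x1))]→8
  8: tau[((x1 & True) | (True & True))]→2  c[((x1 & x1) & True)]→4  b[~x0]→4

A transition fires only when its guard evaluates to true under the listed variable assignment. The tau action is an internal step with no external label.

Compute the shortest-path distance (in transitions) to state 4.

BFS to 4:
  L0 = {0}
  L1 = {6}
  L2 = {7,8}
  L3 = {2,4}
first hit 4 at d=3 via tau·c·b

Answer: 3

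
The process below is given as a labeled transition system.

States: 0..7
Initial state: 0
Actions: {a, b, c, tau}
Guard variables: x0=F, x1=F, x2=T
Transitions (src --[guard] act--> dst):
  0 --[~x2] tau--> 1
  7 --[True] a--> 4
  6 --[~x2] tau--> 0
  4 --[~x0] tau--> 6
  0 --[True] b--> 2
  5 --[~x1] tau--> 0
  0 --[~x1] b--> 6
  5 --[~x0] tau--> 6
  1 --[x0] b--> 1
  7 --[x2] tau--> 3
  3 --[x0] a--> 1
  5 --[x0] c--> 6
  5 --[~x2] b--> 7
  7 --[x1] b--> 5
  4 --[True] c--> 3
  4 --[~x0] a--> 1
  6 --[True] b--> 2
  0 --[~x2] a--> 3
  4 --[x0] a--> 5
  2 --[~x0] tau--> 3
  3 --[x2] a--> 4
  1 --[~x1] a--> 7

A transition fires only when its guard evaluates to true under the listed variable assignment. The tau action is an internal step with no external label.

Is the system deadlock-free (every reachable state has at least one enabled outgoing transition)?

Reach set: {0,1,2,3,4,6,7}
  0: b→2  b→6  [2 exit(s)]
  1: a→7  [1 exit(s)]
  2: tau→3  [1 exit(s)]
  3: a→4  [1 exit(s)]
  4: a→1  c→3  tau→6  [3 exit(s)]
  6: b→2  [1 exit(s)]
  7: a→4  tau→3  [2 exit(s)]

Answer: DEADLOCK-FREE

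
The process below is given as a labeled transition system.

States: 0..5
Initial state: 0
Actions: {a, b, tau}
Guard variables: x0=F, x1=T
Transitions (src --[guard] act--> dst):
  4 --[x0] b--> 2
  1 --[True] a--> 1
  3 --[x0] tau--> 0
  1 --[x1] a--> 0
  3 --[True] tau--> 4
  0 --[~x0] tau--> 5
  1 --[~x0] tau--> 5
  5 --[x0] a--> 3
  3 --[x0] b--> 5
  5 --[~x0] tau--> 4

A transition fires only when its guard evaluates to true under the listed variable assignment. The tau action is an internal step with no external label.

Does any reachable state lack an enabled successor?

Reach set: {0,4,5}
  0: tau→5  [deg 1]
  4: ∅  [deadlock]
  5: tau→4  [deg 1]
trace reaching 4: tau·tau

Answer: DEADLOCK at state 4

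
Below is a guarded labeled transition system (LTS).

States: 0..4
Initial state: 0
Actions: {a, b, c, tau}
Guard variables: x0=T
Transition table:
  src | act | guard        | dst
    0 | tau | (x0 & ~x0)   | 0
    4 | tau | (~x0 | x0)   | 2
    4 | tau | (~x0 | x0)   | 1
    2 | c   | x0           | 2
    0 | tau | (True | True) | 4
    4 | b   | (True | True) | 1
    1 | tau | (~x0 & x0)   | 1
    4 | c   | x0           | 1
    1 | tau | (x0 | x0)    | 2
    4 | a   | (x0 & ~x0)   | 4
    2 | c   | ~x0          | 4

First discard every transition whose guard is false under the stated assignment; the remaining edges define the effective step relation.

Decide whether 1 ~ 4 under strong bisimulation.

Bisimulation quotient by refinement:
  π0 = {{0,1,2,3,4}}
  π1 = {{0,1},{2},{3},{4}}
  π2 = {{0},{1},{2},{3},{4}}
Fixed point at round 3; 5 class(es).
1∈{1}, 4∈{4}

Answer: NOT BISIMILAR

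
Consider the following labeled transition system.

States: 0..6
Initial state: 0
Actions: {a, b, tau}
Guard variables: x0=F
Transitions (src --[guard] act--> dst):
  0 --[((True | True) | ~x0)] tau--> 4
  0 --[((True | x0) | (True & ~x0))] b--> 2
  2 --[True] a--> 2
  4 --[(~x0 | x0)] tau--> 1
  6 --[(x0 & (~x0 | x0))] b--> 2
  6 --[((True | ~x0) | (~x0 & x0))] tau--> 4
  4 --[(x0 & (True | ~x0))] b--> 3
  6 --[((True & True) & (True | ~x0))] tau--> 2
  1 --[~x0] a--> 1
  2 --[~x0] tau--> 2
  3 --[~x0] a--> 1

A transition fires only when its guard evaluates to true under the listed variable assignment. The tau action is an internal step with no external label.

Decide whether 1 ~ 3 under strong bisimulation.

Refine partition for ~:
  P[0] = {{0,1,2,3,4,5,6}}
  P[1] = {{0},{1,3},{2},{4,6},{5}}
  P[2] = {{0},{1,3},{2},{4},{5},{6}}
6 equivalence class(es) (converged in 3)
1∈{1,3}, 3∈{1,3}

Answer: BISIMILAR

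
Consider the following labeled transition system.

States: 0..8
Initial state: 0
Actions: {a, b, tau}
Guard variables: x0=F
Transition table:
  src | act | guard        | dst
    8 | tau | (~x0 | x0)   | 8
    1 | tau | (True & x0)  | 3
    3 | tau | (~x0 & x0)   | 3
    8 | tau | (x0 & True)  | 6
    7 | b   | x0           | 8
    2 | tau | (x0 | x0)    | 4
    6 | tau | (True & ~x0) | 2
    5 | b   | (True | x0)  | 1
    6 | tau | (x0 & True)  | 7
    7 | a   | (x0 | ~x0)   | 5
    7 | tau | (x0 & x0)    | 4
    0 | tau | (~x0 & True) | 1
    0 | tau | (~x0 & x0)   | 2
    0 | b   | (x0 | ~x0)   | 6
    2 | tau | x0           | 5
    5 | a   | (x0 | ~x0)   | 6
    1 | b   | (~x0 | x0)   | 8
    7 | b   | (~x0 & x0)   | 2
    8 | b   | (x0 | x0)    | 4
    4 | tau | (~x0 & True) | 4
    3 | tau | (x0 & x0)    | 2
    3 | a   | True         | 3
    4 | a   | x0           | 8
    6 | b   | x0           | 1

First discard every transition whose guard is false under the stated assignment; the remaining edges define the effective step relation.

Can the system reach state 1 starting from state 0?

Answer: REACHABLE

Trace:
10 transition(s) survive guard evaluation.
depth 0: {0}
depth 1: {1,6}  total {0,1,6}
depth 2: {2,8}  total {0,1,2,6,8}
R = {0,1,2,6,8}
trace reaching 1: tau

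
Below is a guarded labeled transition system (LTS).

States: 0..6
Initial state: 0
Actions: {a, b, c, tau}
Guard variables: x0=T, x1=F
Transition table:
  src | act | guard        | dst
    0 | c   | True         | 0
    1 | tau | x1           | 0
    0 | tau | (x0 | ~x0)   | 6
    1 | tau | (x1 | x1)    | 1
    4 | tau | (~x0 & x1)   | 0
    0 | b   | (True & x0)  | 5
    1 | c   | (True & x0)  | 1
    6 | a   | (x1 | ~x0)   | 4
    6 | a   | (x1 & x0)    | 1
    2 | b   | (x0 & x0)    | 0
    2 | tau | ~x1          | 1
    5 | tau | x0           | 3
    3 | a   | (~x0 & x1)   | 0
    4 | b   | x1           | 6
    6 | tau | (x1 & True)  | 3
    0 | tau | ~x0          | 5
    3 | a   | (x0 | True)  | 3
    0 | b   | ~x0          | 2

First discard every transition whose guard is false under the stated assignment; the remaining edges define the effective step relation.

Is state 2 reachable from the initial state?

After dropping false guards: 8 live edges.
Layer 0: {0}
Layer 1: {5,6}  cumulative {0,5,6}
Layer 2: {3}  cumulative {0,3,5,6}
Reach set: {0,3,5,6}

Answer: UNREACHABLE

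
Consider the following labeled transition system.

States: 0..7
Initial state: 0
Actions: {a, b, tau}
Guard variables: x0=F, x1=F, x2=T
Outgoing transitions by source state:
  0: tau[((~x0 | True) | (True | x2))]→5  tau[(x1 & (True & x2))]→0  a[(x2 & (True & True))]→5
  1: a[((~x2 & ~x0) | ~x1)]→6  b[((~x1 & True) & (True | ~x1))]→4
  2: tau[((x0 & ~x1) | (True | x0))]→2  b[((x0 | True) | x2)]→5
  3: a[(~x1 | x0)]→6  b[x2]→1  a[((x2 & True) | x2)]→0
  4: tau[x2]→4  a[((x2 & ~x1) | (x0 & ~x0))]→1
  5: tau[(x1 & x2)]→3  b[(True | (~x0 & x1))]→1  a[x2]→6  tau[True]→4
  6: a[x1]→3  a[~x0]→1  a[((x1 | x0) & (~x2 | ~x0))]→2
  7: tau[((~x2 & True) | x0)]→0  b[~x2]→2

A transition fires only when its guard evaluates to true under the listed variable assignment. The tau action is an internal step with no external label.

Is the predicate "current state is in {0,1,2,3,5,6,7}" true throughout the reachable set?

Inv-set: {0,1,2,3,5,6,7}
Reachable = {0,1,4,5,6}
  0: ✓
  1: ✓
  4: ✗ unsafe
  5: ✓
  6: ✓
counterexample path to 4: tau·tau

Answer: INVARIANT VIOLATED at state 4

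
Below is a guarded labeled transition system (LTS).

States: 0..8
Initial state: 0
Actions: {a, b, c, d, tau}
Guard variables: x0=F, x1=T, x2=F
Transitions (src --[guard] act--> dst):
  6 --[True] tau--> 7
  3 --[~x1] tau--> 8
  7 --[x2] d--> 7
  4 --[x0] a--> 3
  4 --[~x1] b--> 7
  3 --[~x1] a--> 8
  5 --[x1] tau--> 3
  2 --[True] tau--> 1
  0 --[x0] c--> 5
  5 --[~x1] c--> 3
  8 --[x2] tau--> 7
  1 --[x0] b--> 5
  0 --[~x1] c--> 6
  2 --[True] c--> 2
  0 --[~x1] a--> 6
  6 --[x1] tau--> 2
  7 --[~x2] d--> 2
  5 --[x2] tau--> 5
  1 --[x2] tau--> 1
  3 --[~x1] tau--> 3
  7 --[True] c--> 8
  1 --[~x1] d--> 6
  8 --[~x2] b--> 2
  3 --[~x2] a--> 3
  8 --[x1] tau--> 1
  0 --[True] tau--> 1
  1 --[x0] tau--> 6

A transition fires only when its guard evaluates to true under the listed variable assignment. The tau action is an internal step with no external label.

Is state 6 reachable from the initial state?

After dropping false guards: 11 live edges.
Layer 0: {0}
Layer 1: {1}  now seen {0,1}
Reachable = {0,1}

Answer: UNREACHABLE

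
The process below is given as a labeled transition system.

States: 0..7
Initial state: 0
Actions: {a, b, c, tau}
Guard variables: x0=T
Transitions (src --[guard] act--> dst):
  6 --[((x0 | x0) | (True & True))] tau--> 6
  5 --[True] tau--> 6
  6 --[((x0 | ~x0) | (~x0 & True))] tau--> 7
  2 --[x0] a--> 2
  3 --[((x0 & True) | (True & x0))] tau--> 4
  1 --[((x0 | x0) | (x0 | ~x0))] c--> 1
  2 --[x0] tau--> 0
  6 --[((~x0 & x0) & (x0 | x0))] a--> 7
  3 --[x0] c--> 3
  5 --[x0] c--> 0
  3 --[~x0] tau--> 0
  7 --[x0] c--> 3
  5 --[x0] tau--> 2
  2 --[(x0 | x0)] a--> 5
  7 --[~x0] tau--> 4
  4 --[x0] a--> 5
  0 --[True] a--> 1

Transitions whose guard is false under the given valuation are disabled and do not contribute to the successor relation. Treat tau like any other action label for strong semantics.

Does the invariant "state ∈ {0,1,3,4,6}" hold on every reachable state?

Answer: INVARIANT HOLDS

Analysis:
Inv-set: {0,1,3,4,6}
Reachable = {0,1}
  0: safe
  1: safe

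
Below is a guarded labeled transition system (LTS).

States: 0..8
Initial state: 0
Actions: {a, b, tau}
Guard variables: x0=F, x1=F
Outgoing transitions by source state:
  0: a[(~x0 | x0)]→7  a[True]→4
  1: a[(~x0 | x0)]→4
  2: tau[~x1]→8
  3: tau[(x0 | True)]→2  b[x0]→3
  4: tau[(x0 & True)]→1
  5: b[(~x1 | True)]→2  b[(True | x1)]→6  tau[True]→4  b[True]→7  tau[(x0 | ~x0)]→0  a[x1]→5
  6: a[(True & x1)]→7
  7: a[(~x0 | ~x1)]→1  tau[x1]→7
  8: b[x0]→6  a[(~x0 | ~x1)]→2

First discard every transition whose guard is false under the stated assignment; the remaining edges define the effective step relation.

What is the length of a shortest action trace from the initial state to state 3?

Answer: UNREACHABLE

Trace:
Breadth-first toward 3:
  Layer 0: {0}
  Layer 1: {4,7}
  Layer 2: {1}
3 never appears.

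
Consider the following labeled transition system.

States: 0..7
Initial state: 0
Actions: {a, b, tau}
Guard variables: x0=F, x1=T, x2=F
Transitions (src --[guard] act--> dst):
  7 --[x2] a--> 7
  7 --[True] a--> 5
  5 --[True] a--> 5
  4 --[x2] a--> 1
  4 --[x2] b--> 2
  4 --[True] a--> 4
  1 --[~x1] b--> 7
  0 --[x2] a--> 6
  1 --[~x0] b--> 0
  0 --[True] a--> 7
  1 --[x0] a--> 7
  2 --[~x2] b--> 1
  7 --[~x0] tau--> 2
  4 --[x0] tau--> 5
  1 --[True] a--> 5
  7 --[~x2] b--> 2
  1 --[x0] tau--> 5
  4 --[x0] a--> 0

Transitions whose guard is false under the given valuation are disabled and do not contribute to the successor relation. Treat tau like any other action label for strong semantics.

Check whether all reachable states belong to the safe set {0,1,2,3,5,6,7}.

Answer: INVARIANT HOLDS

Working:
Allowed set {0,1,2,3,5,6,7}
Reach set: {0,1,2,5,7}
  0: ✓
  1: ✓
  2: ✓
  5: ✓
  7: ✓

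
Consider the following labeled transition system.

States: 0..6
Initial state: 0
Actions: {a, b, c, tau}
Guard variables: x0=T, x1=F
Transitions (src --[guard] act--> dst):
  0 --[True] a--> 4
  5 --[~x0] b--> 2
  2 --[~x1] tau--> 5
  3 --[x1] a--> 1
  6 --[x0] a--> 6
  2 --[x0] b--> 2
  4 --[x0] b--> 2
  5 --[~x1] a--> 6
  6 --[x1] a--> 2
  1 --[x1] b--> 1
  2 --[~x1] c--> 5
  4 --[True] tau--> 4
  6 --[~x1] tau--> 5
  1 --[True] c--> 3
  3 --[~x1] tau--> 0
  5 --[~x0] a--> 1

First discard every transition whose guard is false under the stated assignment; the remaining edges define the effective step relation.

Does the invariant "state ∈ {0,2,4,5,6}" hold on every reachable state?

Answer: INVARIANT HOLDS

Trace:
Safe = {0,2,4,5,6}
R = {0,2,4,5,6}
  0: ok
  2: ok
  4: ok
  5: ok
  6: ok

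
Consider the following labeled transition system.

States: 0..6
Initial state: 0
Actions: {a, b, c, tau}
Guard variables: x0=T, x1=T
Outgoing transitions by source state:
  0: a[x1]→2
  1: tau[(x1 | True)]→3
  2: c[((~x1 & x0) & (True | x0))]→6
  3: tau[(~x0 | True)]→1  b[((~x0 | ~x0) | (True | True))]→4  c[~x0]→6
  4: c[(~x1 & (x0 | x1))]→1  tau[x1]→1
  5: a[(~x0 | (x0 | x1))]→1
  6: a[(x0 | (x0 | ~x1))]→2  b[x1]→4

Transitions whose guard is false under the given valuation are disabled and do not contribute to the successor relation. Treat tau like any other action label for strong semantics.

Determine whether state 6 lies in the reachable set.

After dropping false guards: 8 live edges.
L0 = {0}
L1 = {2}  now seen {0,2}
Reachable = {0,2}

Answer: UNREACHABLE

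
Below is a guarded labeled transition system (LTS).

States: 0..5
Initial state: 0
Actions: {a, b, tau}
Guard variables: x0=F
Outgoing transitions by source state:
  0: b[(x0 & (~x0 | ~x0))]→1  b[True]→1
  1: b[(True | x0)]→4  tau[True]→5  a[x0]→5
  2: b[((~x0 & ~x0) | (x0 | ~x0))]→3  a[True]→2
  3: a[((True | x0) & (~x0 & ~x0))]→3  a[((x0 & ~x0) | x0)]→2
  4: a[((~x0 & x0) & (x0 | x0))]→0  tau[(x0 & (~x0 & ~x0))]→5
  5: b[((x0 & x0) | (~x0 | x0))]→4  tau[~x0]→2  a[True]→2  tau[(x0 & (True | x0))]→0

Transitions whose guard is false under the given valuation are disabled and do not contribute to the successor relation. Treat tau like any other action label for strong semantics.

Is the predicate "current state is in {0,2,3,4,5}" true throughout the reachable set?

Inv-set: {0,2,3,4,5}
Reachable = {0,1,2,3,4,5}
  0: safe
  1: VIOLATES
  2: safe
  3: safe
  4: safe
  5: safe
reach 1 via b — violates

Answer: INVARIANT VIOLATED at state 1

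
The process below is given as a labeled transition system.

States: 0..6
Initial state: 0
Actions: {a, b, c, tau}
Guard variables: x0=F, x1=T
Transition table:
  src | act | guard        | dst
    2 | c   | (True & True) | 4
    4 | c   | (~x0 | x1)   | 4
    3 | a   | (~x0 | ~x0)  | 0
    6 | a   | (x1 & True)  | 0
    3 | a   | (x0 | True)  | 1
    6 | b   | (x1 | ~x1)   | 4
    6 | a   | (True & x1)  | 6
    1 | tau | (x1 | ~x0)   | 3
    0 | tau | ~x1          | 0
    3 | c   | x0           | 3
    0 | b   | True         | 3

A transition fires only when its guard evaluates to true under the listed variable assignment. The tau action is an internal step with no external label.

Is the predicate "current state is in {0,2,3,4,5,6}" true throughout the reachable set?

Answer: INVARIANT VIOLATED at state 1

Working:
Allowed set {0,2,3,4,5,6}
Reach set: {0,1,3}
  0: ok
  1: VIOLATES
  3: ok
witness against invariant: b·a → 1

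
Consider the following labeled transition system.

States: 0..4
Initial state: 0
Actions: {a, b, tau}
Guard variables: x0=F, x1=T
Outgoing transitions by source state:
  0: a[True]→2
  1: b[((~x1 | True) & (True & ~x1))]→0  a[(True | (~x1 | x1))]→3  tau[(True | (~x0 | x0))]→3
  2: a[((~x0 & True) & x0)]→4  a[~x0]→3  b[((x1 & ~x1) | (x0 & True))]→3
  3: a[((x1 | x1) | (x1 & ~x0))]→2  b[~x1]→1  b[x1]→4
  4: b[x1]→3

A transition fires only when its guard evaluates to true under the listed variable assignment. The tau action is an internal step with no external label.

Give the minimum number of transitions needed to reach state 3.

Answer: 2

Analysis:
Layered search for 3:
  Layer 0: {0}
  Layer 1: {2}
  Layer 2: {3}
3 enters at depth 2; path a·a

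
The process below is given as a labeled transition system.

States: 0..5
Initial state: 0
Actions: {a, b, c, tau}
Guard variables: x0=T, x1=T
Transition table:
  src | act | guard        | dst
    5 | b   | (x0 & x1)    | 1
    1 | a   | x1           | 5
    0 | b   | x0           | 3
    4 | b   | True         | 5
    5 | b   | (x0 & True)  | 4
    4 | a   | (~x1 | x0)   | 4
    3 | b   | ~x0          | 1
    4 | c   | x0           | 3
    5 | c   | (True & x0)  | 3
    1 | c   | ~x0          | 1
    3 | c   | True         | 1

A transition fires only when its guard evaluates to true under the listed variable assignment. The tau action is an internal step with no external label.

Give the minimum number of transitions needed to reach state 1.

Breadth-first toward 1:
  depth 0: {0}
  depth 1: {3}
  depth 2: {1}
first hit 1 at d=2 via b·c

Answer: 2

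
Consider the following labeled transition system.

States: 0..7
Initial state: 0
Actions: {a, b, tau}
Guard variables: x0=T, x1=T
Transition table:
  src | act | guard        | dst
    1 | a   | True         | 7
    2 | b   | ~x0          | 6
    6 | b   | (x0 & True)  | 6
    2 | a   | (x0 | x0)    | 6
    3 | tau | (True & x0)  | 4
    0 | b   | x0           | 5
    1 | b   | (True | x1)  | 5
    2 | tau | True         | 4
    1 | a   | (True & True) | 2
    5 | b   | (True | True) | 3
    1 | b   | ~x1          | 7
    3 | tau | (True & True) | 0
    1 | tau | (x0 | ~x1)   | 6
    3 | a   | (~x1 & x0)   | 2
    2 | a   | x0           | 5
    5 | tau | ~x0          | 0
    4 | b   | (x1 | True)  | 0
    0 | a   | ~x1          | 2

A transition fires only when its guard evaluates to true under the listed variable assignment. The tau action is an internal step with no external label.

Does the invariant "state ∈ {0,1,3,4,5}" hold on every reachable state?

Answer: INVARIANT HOLDS

Working:
Inv-set: {0,1,3,4,5}
Reach set: {0,3,4,5}
  0: safe
  3: safe
  4: safe
  5: safe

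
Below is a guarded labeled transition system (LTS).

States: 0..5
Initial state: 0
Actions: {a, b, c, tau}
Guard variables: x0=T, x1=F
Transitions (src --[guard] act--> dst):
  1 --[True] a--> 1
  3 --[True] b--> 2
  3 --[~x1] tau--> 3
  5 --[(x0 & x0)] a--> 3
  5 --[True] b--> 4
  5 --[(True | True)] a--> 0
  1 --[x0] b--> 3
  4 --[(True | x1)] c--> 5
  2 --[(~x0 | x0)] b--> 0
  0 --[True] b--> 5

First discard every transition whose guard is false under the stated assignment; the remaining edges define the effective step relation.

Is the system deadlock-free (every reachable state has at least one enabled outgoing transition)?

Answer: DEADLOCK-FREE

Analysis:
R = {0,2,3,4,5}
  0: b→5  [1 out]
  2: b→0  [1 out]
  3: b→2  tau→3  [2 out]
  4: c→5  [1 out]
  5: a→0  a→3  b→4  [3 out]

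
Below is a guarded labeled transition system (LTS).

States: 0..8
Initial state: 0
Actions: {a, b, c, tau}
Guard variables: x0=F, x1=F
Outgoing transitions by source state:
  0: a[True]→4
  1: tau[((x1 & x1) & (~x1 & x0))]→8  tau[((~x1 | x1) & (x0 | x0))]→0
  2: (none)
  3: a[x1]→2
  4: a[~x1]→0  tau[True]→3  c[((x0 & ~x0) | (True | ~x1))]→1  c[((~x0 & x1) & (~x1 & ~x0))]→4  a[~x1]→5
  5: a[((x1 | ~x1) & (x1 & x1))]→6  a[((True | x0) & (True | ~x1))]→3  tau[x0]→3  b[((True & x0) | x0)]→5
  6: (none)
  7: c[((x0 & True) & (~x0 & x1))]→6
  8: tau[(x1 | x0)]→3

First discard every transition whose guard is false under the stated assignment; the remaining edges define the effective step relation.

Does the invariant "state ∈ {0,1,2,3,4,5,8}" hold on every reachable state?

Inv-set: {0,1,2,3,4,5,8}
Reach set: {0,1,3,4,5}
  0: ✓
  1: ✓
  3: ✓
  4: ✓
  5: ✓

Answer: INVARIANT HOLDS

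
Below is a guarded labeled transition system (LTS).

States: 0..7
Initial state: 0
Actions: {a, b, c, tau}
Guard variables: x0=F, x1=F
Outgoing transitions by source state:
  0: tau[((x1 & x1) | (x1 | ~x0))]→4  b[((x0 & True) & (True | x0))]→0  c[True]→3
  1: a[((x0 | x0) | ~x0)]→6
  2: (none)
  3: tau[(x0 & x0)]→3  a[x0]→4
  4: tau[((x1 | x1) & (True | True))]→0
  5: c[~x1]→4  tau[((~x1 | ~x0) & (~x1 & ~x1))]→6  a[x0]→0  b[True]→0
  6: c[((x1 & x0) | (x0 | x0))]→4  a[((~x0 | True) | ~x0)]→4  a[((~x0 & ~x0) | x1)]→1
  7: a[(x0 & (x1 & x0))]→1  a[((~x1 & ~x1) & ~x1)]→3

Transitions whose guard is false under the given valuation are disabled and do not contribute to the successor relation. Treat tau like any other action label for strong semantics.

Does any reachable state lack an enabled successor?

R = {0,3,4}
  0: c→3  tau→4  [2 exit(s)]
  3: ∅  [STUCK]
  4: ∅  [STUCK]
Path to 3: c

Answer: DEADLOCK at state 3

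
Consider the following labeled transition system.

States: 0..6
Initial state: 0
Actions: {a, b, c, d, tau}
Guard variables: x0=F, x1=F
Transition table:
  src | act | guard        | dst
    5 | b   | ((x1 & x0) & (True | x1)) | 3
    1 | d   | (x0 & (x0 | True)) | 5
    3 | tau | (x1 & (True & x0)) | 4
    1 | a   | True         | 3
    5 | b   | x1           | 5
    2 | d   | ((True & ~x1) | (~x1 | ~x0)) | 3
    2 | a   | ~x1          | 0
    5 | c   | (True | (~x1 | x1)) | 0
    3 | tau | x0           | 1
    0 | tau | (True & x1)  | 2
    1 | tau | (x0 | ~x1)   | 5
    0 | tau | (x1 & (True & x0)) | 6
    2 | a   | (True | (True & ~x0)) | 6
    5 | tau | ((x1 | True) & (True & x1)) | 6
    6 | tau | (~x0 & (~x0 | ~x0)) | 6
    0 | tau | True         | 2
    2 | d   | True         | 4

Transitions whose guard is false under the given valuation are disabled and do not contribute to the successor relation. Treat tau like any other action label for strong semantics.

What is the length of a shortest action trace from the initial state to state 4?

Answer: 2

Working:
Layered search for 4:
  Layer 0: {0}
  Layer 1: {2}
  Layer 2: {3,4,6}
4 enters at depth 2; path tau·d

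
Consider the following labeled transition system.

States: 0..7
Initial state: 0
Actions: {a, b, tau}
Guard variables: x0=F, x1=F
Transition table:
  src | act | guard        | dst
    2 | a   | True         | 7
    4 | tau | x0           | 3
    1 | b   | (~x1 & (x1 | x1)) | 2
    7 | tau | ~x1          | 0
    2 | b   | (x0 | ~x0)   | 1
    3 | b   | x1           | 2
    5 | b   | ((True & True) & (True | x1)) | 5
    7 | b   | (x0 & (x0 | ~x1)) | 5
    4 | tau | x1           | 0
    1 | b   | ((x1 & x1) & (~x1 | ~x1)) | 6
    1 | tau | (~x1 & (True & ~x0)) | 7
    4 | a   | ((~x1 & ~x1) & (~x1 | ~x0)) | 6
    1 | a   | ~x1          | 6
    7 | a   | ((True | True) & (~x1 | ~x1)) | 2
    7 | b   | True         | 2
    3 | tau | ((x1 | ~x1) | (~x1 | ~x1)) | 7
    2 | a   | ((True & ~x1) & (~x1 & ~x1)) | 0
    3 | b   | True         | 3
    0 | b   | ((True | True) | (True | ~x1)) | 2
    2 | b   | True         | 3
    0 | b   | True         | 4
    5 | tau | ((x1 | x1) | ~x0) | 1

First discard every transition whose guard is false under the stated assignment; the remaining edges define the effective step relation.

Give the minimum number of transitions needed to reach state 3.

BFS to 3:
  Layer 0: {0}
  Layer 1: {2,4}
  Layer 2: {1,3,6,7}
first hit 3 at d=2 via b·b

Answer: 2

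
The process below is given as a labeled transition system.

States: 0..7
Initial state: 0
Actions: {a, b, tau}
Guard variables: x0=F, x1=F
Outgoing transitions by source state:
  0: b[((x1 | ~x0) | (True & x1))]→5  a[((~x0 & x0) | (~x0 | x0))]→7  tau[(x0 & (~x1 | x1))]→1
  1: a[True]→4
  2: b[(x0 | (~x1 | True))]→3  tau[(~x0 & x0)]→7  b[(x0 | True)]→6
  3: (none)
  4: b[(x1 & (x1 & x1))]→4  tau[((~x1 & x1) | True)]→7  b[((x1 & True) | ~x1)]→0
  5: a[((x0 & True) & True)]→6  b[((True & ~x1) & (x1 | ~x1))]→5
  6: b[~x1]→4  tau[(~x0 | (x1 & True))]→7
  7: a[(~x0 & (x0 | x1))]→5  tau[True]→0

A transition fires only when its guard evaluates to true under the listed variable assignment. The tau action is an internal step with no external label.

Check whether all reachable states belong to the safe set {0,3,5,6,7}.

Safe = {0,3,5,6,7}
Reachable = {0,5,7}
  0: ok
  5: ok
  7: ok

Answer: INVARIANT HOLDS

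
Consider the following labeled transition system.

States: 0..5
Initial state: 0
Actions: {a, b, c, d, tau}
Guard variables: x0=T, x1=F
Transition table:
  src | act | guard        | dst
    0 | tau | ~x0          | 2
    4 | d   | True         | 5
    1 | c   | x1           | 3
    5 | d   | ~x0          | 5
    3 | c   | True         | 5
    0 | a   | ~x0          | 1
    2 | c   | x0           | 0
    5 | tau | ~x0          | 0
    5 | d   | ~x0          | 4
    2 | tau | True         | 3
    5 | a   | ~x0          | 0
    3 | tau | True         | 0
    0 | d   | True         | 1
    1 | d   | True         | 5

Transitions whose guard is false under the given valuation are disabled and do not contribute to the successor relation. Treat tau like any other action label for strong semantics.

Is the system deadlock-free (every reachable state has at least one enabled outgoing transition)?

Answer: DEADLOCK at state 5

Trace:
Reachable = {0,1,5}
  0: d→1  [1 exit(s)]
  1: d→5  [1 exit(s)]
  5: ∅  [deadlock]
Path to 5: d·d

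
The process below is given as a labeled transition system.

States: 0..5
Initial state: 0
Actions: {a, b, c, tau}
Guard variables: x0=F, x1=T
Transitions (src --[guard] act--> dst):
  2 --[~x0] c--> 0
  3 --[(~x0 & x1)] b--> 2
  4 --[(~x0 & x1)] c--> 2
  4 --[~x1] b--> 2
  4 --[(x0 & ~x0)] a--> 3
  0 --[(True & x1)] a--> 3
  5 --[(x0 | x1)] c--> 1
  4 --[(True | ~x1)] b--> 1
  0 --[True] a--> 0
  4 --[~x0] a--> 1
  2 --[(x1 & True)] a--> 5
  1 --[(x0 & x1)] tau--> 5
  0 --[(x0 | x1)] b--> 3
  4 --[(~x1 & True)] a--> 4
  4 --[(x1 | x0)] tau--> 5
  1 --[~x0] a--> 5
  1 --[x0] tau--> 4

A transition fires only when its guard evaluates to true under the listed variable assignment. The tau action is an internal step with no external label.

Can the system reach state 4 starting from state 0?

Guard filter leaves 12 enabled edge(s).
Layer 0: {0}
Layer 1: {3}  now seen {0,3}
Layer 2: {2}  now seen {0,2,3}
Layer 3: {5}  now seen {0,2,3,5}
Layer 4: {1}  now seen {0,1,2,3,5}
R = {0,1,2,3,5}

Answer: UNREACHABLE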